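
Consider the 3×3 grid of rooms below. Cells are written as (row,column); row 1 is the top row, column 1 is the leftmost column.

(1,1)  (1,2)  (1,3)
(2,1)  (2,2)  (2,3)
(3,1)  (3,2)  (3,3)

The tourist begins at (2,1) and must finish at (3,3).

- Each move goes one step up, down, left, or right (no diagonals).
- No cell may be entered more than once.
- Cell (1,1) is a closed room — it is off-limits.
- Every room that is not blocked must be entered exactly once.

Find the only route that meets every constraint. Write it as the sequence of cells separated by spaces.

(2,1) (3,1) (3,2) (2,2) (1,2) (1,3) (2,3) (3,3)

Need to visit all 8 open cells exactly once, starting at (2,1) and ending at (3,3).
Route from (2,1): down 1 to (3,1), right 1 to (3,2), up 2 to (1,2), right 1 to (1,3), down 2 to (3,3) — 7 moves in all.
Check: all 8 open cells covered.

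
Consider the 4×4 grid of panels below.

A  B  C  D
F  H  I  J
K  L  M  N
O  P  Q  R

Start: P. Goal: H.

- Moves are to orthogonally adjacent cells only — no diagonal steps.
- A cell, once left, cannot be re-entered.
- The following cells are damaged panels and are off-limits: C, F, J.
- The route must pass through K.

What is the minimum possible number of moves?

Any route passes through K somewhere between P and H. Summing Manhattan distances along the two legs (P → K → H) gives a lower bound of 2 + 2 = 4 moves.
A route of 4 moves achieves this: P → O → K → L → H.
Since 4 matches the lower bound, it is optimal.

4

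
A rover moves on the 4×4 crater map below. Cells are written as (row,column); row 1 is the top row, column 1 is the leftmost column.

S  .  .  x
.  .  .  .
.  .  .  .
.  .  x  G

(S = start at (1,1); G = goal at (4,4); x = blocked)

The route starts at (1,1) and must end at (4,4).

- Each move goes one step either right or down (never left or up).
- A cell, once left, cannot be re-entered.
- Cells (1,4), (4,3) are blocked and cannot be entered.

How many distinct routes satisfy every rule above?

A right/down-only route from (1,1) to (4,4) makes exactly 3 down-moves and 3 right-moves in some order.
With no other constraints that would be C(6,3) = 20 routes.
Subtract routes through each blocked cell (inclusion–exclusion for overlaps): − through (1,4): 1 − through (4,3): 10 → 9.
That gives 9 routes.

9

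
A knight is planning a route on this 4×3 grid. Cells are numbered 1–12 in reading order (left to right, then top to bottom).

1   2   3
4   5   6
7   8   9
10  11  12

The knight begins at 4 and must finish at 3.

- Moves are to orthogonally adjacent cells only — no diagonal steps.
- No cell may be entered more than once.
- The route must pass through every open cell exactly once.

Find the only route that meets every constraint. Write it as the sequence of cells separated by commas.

4, 1, 2, 5, 8, 7, 10, 11, 12, 9, 6, 3

Need to visit all 12 open cells exactly once, starting at 4 and ending at 3.
Cell 12 has only two open neighbours (9 and 11), so the path must pass straight through it: one of those is the cell it's entered from and the other is where it exits.
Route from 4: up to 1, right to 2, 2× down (reaching 8), left to 7, down to 10, 2× right (reaching 12), 3× up (reaching 3) — 11 moves in all.
Check: all 12 open cells covered.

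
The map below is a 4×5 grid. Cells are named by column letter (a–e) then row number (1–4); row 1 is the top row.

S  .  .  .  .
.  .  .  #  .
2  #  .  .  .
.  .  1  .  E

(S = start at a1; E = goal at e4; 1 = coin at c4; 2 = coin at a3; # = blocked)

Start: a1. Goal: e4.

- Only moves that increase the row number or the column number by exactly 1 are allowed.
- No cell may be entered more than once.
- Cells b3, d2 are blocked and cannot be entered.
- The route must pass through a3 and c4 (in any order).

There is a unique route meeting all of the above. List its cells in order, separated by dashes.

Moves only go right or down, so the column and row indices never decrease.
Route from a1: down 3 to a4, right 4 to e4 — 7 moves in all.
Check: all required cells visited.

a1 - a2 - a3 - a4 - b4 - c4 - d4 - e4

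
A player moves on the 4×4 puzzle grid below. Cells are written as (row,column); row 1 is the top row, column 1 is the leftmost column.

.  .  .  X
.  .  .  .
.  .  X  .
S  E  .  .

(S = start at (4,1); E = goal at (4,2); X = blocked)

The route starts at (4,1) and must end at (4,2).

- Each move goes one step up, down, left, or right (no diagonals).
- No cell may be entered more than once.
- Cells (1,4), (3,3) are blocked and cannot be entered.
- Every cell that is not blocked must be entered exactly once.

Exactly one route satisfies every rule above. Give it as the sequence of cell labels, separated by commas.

Need to visit all 14 open cells exactly once, starting at (4,1) and ending at (4,2).
Cell (3,4) has only two open neighbours ((2,4) and (4,4)), so the path must pass straight through it: one of those is the cell it's entered from and the other is where it exits.
Route from (4,1): up to (3,1), right to (3,2), up to (2,2), left to (2,1), up to (1,1), 2× right (reaching (1,3)), down to (2,3), right to (2,4), 2× down (reaching (4,4)), 2× left (reaching (4,2)) — 13 moves in all.
Check: all 14 open cells covered.

(4,1), (3,1), (3,2), (2,2), (2,1), (1,1), (1,2), (1,3), (2,3), (2,4), (3,4), (4,4), (4,3), (4,2)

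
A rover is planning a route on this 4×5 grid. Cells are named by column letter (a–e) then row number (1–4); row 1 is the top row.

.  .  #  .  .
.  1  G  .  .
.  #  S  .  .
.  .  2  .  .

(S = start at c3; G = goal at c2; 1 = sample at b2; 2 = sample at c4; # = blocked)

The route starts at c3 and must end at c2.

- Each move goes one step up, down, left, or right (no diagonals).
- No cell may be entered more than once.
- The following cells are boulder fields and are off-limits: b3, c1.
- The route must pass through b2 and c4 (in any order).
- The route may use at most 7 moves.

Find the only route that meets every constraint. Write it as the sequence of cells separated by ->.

The 7-move cap with required stops at b2, c4 leaves no slack for detours.
Route from c3: down 1 to c4, left 2 to a4, up 2 to a2, right 2 to c2 — 7 moves in all.
Check: all required cells visited; 7 ≤ 7 moves.

c3 -> c4 -> b4 -> a4 -> a3 -> a2 -> b2 -> c2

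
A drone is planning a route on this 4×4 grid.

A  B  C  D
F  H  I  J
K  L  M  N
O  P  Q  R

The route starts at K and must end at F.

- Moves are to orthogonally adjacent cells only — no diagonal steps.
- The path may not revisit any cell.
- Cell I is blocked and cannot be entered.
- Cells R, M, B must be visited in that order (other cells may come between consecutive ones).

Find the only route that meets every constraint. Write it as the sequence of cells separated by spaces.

The waypoints must appear in the order R, M, B, with no cell reused.
Route from K: down 1 to O, right 3 to R, up 1 to N, left 2 to L, up 2 to B, left 1 to A, down 1 to F — 11 moves in all.
Check: order respected (R at step 4, M at step 6, B at step 9).

K O P Q R N M L H B A F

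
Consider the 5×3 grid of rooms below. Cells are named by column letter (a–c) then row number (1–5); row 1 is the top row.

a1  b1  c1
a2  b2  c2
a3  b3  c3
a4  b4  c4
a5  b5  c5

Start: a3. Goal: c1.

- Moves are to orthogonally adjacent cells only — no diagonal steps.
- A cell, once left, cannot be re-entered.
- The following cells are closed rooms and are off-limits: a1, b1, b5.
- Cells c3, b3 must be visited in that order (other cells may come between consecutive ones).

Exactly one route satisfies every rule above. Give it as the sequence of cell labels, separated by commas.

a3, a4, b4, c4, c3, b3, b2, c2, c1

The waypoints must appear in the order c3, b3, with no cell reused.
Route from a3: down to a4, 2× right (reaching c4), up to c3, left to b3, up to b2, right to c2, up to c1 — 8 moves in all.
Check: order respected (c3 at step 4, b3 at step 5).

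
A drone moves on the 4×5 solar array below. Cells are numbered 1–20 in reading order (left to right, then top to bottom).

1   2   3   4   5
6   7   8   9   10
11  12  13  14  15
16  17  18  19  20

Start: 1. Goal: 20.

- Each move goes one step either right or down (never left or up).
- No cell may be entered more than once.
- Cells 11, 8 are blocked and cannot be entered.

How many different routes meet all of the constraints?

12

A right/down-only route from 1 to 20 makes exactly 3 down-moves and 4 right-moves in some order.
With no other constraints that would be C(7,3) = 35 routes.
Subtract routes through each blocked cell (inclusion–exclusion for overlaps): − through 8: 18 − through 11: 5 → 12.
That gives 12 routes.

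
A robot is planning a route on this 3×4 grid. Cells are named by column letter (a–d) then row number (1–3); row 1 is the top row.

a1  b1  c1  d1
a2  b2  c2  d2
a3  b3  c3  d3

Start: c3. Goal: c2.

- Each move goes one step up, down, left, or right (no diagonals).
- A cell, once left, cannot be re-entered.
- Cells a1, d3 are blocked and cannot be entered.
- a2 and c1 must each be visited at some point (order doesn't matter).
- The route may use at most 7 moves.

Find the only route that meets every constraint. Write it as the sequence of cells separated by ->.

The budget equals the shortest possible length, so every move has to be on a shortest route through the required cells.
Route from c3: left 2 to a3, up 1 to a2, right 1 to b2, up 1 to b1, right 1 to c1, down 1 to c2 — 7 moves in all.
Check: all required cells visited; 7 ≤ 7 moves.

c3 -> b3 -> a3 -> a2 -> b2 -> b1 -> c1 -> c2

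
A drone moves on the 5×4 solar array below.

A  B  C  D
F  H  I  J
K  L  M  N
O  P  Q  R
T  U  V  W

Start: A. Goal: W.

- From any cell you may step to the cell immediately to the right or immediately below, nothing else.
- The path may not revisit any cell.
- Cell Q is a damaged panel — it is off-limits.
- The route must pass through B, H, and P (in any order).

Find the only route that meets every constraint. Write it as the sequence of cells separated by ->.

A -> B -> H -> L -> P -> U -> V -> W

Moves only go right or down, so the column and row indices never decrease.
Route from A: right to B, 4× down (reaching U), 2× right (reaching W) — 7 moves in all.
Check: all required cells visited.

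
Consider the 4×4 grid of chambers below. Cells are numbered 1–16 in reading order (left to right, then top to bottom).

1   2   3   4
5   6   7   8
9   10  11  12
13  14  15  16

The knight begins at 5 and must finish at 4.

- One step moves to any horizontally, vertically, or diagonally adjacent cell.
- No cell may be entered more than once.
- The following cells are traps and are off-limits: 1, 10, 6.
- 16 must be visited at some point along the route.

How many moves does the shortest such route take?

7

Any route passes through 16 somewhere between 5 and 4. Summing Chebyshev distances along the two legs (5 → 16 → 4) gives a lower bound of 3 + 3 = 6 moves.
That bound ignores the blocked cells. Measuring each leg by the fewest moves that actually steer around them (5→16: 4; 16→4: 3) raises the lower bound to 7.
A route of 7 moves exists: 5 → 2 → 7 → 11 → 16 → 12 → 8 → 4.
Since 7 matches that lower bound, it is optimal.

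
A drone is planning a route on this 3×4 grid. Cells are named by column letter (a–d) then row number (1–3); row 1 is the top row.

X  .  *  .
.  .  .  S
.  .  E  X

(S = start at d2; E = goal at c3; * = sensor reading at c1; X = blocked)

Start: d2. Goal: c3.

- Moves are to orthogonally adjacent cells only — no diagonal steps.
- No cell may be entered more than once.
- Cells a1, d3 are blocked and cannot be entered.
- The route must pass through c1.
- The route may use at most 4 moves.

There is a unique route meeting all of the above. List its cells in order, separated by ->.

d2 -> d1 -> c1 -> c2 -> c3

The budget equals the shortest possible length, so every move has to be on a shortest route through the required cells.
Route from d2: up 1 to d1, left 1 to c1, down 2 to c3 — 4 moves in all.
Check: all required cells visited; 4 ≤ 4 moves.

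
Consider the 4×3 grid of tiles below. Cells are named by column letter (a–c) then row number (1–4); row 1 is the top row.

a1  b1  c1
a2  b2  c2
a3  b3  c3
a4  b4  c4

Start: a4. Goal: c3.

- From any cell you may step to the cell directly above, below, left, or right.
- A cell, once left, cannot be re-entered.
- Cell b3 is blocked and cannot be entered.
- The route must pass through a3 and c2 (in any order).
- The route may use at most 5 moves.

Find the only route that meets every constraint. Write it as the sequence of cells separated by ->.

a4 -> a3 -> a2 -> b2 -> c2 -> c3

Any route must reach a3 and c2 and still end at c3 within 5 moves, so the order of the required stops is forced.
Route from a4: 2× up (reaching a2), 2× right (reaching c2), down to c3 — 5 moves in all.
Check: all required cells visited; 5 ≤ 5 moves.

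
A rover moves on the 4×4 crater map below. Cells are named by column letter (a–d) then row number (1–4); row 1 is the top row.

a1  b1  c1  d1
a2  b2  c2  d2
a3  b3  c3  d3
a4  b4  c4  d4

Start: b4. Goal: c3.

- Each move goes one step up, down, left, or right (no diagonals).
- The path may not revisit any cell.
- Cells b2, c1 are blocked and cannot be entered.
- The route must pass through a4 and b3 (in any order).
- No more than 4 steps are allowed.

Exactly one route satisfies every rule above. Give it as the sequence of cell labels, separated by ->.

Any route must reach a4 and b3 and still end at c3 within 4 moves, so the order of the required stops is forced.
Route from b4: left 1 to a4, up 1 to a3, right 2 to c3 — 4 moves in all.
Check: all required cells visited; 4 ≤ 4 moves.

b4 -> a4 -> a3 -> b3 -> c3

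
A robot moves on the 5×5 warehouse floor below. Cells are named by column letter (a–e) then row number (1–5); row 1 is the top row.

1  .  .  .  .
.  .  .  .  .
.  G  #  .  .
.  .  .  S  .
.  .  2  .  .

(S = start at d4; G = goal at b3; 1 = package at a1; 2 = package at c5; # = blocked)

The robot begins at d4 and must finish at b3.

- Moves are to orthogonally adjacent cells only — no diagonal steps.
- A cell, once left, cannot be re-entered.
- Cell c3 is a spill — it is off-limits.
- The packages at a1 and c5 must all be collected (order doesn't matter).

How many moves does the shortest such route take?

Any route passes through a1 and c5 in some order between d4 and b3. Summing Manhattan distances along each leg and taking the cheapest ordering (d4 → c5 → a1 → b3) gives a lower bound of 2 + 6 + 3 = 11 moves.
A route of 11 moves achieves this: d4 → d5 → c5 → c4 → b4 → a4 → a3 → a2 → a1 → b1 → b2 → b3.
Since 11 matches the lower bound, it is optimal.

11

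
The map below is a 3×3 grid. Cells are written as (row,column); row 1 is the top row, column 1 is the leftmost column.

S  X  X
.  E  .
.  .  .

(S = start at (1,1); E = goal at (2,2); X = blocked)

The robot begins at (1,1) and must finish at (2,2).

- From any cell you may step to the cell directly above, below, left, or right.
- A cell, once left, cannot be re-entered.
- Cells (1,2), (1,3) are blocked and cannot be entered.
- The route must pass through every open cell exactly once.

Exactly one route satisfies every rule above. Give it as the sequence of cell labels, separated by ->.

(1,1) -> (2,1) -> (3,1) -> (3,2) -> (3,3) -> (2,3) -> (2,2)

Need to visit all 7 open cells exactly once, starting at (1,1) and ending at (2,2).
Route from (1,1): 2× down (reaching (3,1)), 2× right (reaching (3,3)), up to (2,3), left to (2,2) — 6 moves in all.
Check: all 7 open cells covered.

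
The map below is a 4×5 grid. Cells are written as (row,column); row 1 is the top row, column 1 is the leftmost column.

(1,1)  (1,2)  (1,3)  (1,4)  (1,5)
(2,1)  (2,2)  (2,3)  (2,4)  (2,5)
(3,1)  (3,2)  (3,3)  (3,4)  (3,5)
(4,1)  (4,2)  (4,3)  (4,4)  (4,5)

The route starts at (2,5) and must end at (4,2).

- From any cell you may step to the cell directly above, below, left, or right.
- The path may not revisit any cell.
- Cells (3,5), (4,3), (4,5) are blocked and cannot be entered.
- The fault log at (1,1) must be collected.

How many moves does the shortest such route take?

9

Any route passes through (1,1) somewhere between (2,5) and (4,2). Summing Manhattan distances along the two legs ((2,5) → (1,1) → (4,2)) gives a lower bound of 5 + 4 = 9 moves.
A route of 9 moves achieves this: (2,5) → (1,5) → (1,4) → (1,3) → (1,2) → (1,1) → (2,1) → (3,1) → (4,1) → (4,2).
Since 9 matches the lower bound, it is optimal.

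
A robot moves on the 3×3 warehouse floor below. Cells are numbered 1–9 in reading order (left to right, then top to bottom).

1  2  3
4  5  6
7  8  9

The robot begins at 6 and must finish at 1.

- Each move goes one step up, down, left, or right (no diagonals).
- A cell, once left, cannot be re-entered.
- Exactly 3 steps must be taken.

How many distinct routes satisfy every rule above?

3

Need simple routes of exactly 3 moves from 6 to 1 (Manhattan distance 3, so 0 moves are spent on a detour and 0 undoing it).
Enumerating: 6 3 2 1 | 6 5 2 1 | 6 5 4 1.
That gives 3 routes.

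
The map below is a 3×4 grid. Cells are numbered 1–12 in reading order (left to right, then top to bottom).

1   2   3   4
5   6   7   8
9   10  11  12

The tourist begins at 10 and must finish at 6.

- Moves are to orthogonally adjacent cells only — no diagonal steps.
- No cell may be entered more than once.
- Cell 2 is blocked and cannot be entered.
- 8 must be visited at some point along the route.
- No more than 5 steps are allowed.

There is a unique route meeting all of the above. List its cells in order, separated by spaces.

10 11 12 8 7 6

The 5-move cap with required stops at 8 leaves no slack for detours.
Route from 10: 2× right (reaching 12), up to 8, 2× left (reaching 6) — 5 moves in all.
Check: all required cells visited; 5 ≤ 5 moves.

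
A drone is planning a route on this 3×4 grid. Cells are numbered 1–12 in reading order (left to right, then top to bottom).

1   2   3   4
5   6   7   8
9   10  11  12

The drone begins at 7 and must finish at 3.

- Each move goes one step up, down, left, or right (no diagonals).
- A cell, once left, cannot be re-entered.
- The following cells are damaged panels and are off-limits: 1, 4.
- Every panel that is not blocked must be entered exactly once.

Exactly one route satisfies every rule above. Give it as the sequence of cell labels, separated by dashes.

Need to visit all 10 open cells exactly once, starting at 7 and ending at 3.
Route from 7: right to 8, down to 12, 3× left (reaching 9), up to 5, right to 6, up to 2, right to 3 — 9 moves in all.
Check: all 10 open cells covered.

7 - 8 - 12 - 11 - 10 - 9 - 5 - 6 - 2 - 3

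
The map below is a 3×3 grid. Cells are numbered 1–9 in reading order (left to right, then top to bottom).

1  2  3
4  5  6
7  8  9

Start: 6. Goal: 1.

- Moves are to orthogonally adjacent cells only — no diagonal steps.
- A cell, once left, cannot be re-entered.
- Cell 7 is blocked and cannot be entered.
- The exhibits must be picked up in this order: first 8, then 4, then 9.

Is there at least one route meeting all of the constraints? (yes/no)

no

Ignoring the required order, 1 revisit-free route from 6 to 1 passes through all of 8, 4, and 9; the waypoint orders that occur are 9 → 8 → 4 (1) — never 8 → 4 → 9.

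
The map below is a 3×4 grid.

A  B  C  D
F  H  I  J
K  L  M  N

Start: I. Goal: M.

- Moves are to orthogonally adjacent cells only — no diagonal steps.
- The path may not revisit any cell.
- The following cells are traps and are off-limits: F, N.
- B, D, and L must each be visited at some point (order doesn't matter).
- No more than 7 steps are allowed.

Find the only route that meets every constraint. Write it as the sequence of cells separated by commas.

The 7-move cap with required stops at B, D, L leaves no slack for detours.
Route from I: right 1 to J, up 1 to D, left 2 to B, down 2 to L, right 1 to M — 7 moves in all.
Check: all required cells visited; 7 ≤ 7 moves.

I, J, D, C, B, H, L, M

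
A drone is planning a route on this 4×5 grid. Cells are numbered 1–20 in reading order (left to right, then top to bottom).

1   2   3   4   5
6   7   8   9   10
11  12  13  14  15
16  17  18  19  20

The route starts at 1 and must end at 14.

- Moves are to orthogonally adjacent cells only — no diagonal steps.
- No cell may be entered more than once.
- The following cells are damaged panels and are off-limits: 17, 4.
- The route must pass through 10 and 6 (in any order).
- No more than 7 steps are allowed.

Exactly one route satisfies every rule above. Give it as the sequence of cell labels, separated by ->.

1 -> 6 -> 7 -> 8 -> 9 -> 10 -> 15 -> 14

The budget equals the shortest possible length, so every move has to be on a shortest route through the required cells.
Route from 1: down to 6, 4× right (reaching 10), down to 15, left to 14 — 7 moves in all.
Check: all required cells visited; 7 ≤ 7 moves.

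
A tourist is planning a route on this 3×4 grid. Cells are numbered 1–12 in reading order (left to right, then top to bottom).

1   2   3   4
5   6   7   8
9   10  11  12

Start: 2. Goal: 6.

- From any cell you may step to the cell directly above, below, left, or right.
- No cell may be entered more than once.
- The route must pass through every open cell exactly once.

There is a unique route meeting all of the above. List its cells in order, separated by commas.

Need to visit all 12 open cells exactly once, starting at 2 and ending at 6.
Route from 2: left to 1, 2× down (reaching 9), 3× right (reaching 12), 2× up (reaching 4), left to 3, down to 7, left to 6 — 11 moves in all.
Check: all 12 open cells covered.

2, 1, 5, 9, 10, 11, 12, 8, 4, 3, 7, 6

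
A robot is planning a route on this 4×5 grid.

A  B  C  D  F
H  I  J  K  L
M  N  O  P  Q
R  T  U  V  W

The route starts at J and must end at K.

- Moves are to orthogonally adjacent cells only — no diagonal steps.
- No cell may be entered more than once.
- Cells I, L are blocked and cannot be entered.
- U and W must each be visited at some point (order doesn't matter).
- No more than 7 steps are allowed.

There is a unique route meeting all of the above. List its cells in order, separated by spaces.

J O U V W Q P K

The budget equals the shortest possible length, so every move has to be on a shortest route through the required cells.
Route from J: down 2 to U, right 2 to W, up 1 to Q, left 1 to P, up 1 to K — 7 moves in all.
Check: all required cells visited; 7 ≤ 7 moves.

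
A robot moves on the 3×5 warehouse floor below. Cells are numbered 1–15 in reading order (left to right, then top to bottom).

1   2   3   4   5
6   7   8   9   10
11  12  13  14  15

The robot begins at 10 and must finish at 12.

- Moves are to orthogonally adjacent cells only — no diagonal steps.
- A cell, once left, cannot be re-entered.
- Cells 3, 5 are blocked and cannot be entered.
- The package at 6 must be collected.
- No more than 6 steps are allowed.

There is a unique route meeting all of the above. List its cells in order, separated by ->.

10 -> 9 -> 8 -> 7 -> 6 -> 11 -> 12

The 6-move cap with required stops at 6 leaves no slack for detours.
Route from 10: 4× left (reaching 6), down to 11, right to 12 — 6 moves in all.
Check: all required cells visited; 6 ≤ 6 moves.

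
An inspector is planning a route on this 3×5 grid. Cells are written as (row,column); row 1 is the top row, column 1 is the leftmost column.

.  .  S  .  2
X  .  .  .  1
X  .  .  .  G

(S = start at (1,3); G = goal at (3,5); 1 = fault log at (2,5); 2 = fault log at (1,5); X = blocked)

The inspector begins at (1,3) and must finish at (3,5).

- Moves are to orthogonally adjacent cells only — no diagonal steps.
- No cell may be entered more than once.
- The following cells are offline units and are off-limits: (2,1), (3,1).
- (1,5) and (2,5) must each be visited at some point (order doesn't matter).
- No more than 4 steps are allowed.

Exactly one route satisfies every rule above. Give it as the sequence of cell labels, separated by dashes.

The budget equals the shortest possible length, so every move has to be on a shortest route through the required cells.
Route from (1,3): right 2 to (1,5), down 2 to (3,5) — 4 moves in all.
Check: all required cells visited; 4 ≤ 4 moves.

(1,3) - (1,4) - (1,5) - (2,5) - (3,5)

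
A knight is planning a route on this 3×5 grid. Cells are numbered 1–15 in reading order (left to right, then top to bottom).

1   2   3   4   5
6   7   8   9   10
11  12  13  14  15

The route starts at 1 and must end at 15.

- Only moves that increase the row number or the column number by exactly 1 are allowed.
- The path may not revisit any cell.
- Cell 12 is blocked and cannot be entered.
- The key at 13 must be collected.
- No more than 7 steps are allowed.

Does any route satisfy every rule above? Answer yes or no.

yes

One route that works: 1 → 6 → 7 → 8 → 13 → 14 → 15.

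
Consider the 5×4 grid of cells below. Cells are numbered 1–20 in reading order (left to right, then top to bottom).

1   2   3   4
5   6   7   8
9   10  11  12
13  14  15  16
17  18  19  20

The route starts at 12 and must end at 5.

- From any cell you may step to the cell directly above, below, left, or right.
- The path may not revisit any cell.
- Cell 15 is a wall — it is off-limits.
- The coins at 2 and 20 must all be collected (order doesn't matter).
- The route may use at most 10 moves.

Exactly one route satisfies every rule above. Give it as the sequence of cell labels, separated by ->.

Any route must reach 2 and 20 and still end at 5 within 10 moves, so the order of the required stops is forced.
Route from 12: 2× down (reaching 20), 2× left (reaching 18), 4× up (reaching 2), left to 1, down to 5 — 10 moves in all.
Check: all required cells visited; 10 ≤ 10 moves.

12 -> 16 -> 20 -> 19 -> 18 -> 14 -> 10 -> 6 -> 2 -> 1 -> 5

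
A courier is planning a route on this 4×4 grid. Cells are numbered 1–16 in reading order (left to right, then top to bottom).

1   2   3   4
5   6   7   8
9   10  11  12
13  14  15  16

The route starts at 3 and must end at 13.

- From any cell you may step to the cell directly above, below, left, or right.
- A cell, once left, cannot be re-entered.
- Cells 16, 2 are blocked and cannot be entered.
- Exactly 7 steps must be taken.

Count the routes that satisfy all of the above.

Need simple routes of exactly 7 moves from 3 to 13 (Manhattan distance 5, so 1 moves are spent on a detour and 1 undoing it).
Branch systematically from the start, pruning whenever the remaining move budget drops below the Manhattan distance to 13 or differs from it in parity. Grouping the completions by first move — via 7: 7; via 4: 9 — and summing: 7 + 9 = 16.
That gives 16 routes.

16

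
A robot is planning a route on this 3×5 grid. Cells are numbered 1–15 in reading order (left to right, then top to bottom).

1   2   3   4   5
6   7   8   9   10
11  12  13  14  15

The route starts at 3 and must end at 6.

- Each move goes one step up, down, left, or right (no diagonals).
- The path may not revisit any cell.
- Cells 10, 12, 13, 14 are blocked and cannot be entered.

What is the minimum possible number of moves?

The Manhattan distance from 3 to 6 is |1−2| + |3−1| = 3, so at least 3 moves are needed.
A route of 3 moves achieves this: 3 → 8 → 7 → 6.
Since 3 matches the lower bound, it is optimal.

3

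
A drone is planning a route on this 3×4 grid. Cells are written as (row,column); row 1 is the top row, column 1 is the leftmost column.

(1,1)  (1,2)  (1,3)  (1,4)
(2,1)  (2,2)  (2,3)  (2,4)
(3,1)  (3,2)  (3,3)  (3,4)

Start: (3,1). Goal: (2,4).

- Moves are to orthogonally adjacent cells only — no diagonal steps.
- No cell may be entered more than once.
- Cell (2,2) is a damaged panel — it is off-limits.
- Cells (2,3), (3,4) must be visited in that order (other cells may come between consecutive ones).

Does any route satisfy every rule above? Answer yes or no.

One route that works: (3,1) → (2,1) → (1,1) → (1,2) → (1,3) → (2,3) → (3,3) → (3,4) → (2,4).

yes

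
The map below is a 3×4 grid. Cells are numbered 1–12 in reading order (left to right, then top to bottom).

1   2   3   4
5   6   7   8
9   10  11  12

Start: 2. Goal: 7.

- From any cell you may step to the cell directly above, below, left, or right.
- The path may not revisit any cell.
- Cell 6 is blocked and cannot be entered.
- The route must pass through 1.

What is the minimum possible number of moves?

Any route passes through 1 somewhere between 2 and 7. Summing Manhattan distances along the two legs (2 → 1 → 7) gives a lower bound of 1 + 3 = 4 moves.
The shortest route satisfying every rule uses 6 moves: 2 → 1 → 5 → 9 → 10 → 11 → 7.
The no-revisit rule (legs can't share cells) pushes the minimum above the 4-move bound; an exhaustive check rules out every length from 4 to 5, leaving 6 as the minimum.

6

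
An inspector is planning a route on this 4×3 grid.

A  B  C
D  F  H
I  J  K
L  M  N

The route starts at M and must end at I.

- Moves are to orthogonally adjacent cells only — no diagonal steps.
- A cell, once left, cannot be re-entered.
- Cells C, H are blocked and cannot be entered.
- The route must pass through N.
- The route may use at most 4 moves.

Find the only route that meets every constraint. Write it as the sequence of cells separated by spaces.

M N K J I

Any route must reach N and still end at I within 4 moves, so the order of the required stops is forced.
Route from M: right to N, up to K, 2× left (reaching I) — 4 moves in all.
Check: all required cells visited; 4 ≤ 4 moves.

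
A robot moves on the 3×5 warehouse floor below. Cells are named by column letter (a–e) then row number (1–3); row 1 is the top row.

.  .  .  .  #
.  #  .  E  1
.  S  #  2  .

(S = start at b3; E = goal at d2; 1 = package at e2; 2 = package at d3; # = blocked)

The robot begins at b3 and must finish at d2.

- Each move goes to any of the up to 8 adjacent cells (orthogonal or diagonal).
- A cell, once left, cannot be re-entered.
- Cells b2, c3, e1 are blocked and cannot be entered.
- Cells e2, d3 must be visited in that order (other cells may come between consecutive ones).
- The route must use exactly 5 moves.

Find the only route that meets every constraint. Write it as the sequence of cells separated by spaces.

The waypoints must appear in the order e2, d3, with no cell reused.
Route from b3: up-right 2 to d1, down-right 1 to e2, down-left 1 to d3, up 1 to d2 — 5 moves in all.
Check: order respected (1 at step 3, 2 at step 4); 5 moves as required.

b3 c2 d1 e2 d3 d2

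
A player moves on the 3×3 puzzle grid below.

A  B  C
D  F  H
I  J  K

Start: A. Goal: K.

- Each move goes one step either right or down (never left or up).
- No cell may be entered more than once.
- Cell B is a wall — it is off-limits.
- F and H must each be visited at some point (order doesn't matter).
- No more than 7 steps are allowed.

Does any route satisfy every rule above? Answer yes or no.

yes

One route that works: A → D → F → H → K.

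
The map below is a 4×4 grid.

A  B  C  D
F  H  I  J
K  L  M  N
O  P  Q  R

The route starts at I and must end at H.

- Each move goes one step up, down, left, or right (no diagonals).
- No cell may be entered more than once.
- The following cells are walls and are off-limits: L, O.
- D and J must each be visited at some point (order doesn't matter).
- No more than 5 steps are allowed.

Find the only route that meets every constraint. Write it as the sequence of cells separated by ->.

I -> J -> D -> C -> B -> H

Any route must reach D and J and still end at H within 5 moves, so the order of the required stops is forced.
Route from I: right to J, up to D, 2× left (reaching B), down to H — 5 moves in all.
Check: all required cells visited; 5 ≤ 5 moves.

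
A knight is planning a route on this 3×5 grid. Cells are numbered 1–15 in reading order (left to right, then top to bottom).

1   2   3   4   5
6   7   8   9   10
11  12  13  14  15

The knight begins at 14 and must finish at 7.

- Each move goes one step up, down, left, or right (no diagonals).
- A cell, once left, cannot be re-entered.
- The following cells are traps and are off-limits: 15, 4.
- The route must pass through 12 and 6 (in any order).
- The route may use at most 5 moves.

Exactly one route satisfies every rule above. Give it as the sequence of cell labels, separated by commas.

14, 13, 12, 11, 6, 7

The budget equals the shortest possible length, so every move has to be on a shortest route through the required cells.
Route from 14: left 3 to 11, up 1 to 6, right 1 to 7 — 5 moves in all.
Check: all required cells visited; 5 ≤ 5 moves.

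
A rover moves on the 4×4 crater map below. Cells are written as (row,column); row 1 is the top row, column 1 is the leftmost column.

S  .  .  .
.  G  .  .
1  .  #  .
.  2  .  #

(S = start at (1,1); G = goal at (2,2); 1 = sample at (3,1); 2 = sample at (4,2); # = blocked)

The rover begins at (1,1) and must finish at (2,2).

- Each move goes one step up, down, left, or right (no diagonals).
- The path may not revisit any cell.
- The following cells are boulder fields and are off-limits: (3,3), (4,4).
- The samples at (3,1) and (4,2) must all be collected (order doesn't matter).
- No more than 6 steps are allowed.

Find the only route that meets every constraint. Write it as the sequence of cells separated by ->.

(1,1) -> (2,1) -> (3,1) -> (4,1) -> (4,2) -> (3,2) -> (2,2)

The budget equals the shortest possible length, so every move has to be on a shortest route through the required cells.
Route from (1,1): 3× down (reaching (4,1)), right to (4,2), 2× up (reaching (2,2)) — 6 moves in all.
Check: all required cells visited; 6 ≤ 6 moves.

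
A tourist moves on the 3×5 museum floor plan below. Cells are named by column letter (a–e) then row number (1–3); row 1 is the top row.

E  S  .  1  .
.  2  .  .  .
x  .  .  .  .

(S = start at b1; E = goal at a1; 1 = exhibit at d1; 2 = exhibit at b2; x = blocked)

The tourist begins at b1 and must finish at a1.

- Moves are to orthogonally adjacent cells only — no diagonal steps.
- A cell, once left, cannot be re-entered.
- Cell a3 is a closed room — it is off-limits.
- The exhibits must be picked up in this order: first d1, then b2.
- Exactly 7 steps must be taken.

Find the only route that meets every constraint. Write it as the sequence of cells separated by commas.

The waypoints must appear in the order d1, b2, with no cell reused.
Route from b1: right 2 to d1, down 1 to d2, left 3 to a2, up 1 to a1 — 7 moves in all.
Check: order respected (1 at step 2, 2 at step 5); 7 moves as required.

b1, c1, d1, d2, c2, b2, a2, a1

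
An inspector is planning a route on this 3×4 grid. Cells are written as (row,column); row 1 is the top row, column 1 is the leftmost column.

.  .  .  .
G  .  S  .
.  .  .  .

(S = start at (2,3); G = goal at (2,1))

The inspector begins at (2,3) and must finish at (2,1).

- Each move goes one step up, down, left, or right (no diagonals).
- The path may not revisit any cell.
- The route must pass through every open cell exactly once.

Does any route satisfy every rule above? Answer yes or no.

Colour the cells like a checkerboard: each orthogonal step flips colour, so a Hamiltonian route alternates colours. Here there are 6 cells of one colour and 6 of the other, with start on the same colour as the goal — the counts and endpoints can't be arranged into an alternating sequence of length 12, so no Hamiltonian route exists.

no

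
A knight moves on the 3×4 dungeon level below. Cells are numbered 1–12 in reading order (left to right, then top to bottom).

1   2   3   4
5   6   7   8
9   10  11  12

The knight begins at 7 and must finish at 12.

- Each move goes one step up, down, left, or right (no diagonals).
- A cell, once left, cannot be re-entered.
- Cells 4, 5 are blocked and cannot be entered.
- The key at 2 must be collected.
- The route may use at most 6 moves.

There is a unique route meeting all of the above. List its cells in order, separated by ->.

The 6-move cap with required stops at 2 leaves no slack for detours.
Route from 7: up 1 to 3, left 1 to 2, down 2 to 10, right 2 to 12 — 6 moves in all.
Check: all required cells visited; 6 ≤ 6 moves.

7 -> 3 -> 2 -> 6 -> 10 -> 11 -> 12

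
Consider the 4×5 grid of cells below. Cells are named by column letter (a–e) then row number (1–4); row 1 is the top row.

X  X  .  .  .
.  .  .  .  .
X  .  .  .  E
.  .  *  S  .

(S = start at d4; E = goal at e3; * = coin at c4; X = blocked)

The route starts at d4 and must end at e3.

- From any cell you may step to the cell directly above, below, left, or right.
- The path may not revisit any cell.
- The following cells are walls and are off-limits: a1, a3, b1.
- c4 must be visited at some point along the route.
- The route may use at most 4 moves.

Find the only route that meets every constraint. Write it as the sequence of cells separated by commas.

d4, c4, c3, d3, e3

Any route must reach c4 and still end at e3 within 4 moves, so the order of the required stops is forced.
Route from d4: left 1 to c4, up 1 to c3, right 2 to e3 — 4 moves in all.
Check: all required cells visited; 4 ≤ 4 moves.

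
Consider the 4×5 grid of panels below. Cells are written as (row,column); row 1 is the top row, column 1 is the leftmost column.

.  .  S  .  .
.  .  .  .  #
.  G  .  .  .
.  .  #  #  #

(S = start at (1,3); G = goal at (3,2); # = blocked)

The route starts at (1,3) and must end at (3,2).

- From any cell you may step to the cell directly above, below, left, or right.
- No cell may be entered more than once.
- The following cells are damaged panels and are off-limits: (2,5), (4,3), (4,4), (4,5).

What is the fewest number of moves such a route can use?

The Manhattan distance from (1,3) to (3,2) is |1−3| + |3−2| = 3, so at least 3 moves are needed.
A route of 3 moves achieves this: (1,3) → (2,3) → (3,3) → (3,2).
Since 3 matches the lower bound, it is optimal.

3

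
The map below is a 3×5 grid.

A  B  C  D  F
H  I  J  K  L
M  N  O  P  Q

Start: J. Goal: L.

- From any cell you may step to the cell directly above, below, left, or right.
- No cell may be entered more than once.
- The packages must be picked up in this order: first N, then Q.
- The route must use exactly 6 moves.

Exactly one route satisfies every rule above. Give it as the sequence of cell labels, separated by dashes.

The waypoints must appear in the order N, Q, with no cell reused.
Route from J: left 1 to I, down 1 to N, right 3 to Q, up 1 to L — 6 moves in all.
Check: order respected (N at step 2, Q at step 5); 6 moves as required.

J - I - N - O - P - Q - L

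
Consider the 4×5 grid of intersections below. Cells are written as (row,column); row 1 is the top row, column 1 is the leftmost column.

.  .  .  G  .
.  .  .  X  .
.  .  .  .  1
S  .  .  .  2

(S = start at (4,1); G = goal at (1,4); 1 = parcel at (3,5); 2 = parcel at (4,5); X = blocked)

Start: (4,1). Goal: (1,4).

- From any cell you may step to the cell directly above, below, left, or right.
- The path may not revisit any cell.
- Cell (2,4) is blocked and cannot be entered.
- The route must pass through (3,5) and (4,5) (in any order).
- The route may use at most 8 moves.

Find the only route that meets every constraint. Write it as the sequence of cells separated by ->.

(4,1) -> (4,2) -> (4,3) -> (4,4) -> (4,5) -> (3,5) -> (2,5) -> (1,5) -> (1,4)

Any route must reach (3,5) and (4,5) and still end at (1,4) within 8 moves, so the order of the required stops is forced.
Route from (4,1): 4× right (reaching (4,5)), 3× up (reaching (1,5)), left to (1,4) — 8 moves in all.
Check: all required cells visited; 8 ≤ 8 moves.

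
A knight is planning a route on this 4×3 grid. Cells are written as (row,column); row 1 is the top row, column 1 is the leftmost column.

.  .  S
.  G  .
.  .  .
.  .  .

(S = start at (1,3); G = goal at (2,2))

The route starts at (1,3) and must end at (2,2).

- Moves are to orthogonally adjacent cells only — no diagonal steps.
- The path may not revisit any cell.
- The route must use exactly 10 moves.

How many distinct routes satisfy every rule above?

7

Need simple routes of exactly 10 moves from (1,3) to (2,2) (Manhattan distance 2, so 4 moves are spent on a detour and 4 undoing it).
Enumerating: (1,3) (2,3) (3,3) (4,3) (4,2) (3,2) (3,1) (2,1) (1,1) (1,2) (2,2) | (1,3) (2,3) (3,3) (4,3) (4,2) (4,1) (3,1) (2,1) (1,1) (1,2) (2,2) | (1,3) (2,3) (3,3) (3,2) (4,2) (4,1) (3,1) (2,1) (1,1) (1,2) (2,2) | (1,3) (1,2) (1,1) (2,1) (3,1) (4,1) (4,2) (3,2) (3,3) (2,3) (2,2) | (1,3) (1,2) (1,1) (2,1) (3,1) (4,1) (4,2) (4,3) (3,3) (2,3) (2,2) | (1,3) (1,2) (1,1) (2,1) (3,1) (4,1) (4,2) (4,3) (3,3) (3,2) (2,2) | (1,3) (1,2) (1,1) (2,1) (3,1) (3,2) (4,2) (4,3) (3,3) (2,3) (2,2).
That gives 7 routes.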